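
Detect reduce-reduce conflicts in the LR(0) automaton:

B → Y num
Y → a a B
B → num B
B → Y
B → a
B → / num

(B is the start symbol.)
A reduce-reduce conflict occurs when an LR(0) state has two complete items [A → α .] and [B → β .] — both call for a reduction, and with no lookahead the parser cannot choose between them.

Augment with B' → B and build the canonical LR(0) collection (I0 = CLOSURE({[B' → . B]}), then GOTO on every symbol after a dot until no new states appear). It has 11 states:
  I0: { [B → . / num], [B → . Y num], [B → . Y], [B → . a], [B → . num B], [B' → . B], [Y → . a a B] }  — shift
  I1: { [B → / . num] }  — shift
  I2: { [B' → B .] }  — accept
  I3: { [B → Y . num], [B → Y .] }  — shift, reduce
  I4: { [B → a .], [Y → a . a B] }  — shift, reduce
  I5: { [B → . / num], [B → . Y num], [B → . Y], [B → . a], [B → . num B], [B → num . B], [Y → . a a B] }  — shift
  I6: { [B → num B .] }  — reduce
  I7: { [B → . / num], [B → . Y num], [B → . Y], [B → . a], [B → . num B], [Y → . a a B], [Y → a a . B] }  — shift
  I8: { [Y → a a B .] }  — reduce
  I9: { [B → Y num .] }  — reduce
  I10: { [B → / num .] }  — reduce

No state contains more than one complete item.

Answer: No reduce-reduce conflicts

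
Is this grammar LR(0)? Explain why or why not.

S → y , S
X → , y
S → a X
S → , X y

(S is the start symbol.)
Yes, the grammar is LR(0)

A grammar is LR(0) if no state in the canonical LR(0) collection has:
  - both a shift item (dot before a terminal) and a complete item (shift-reduce conflict), or
  - two or more complete items (reduce-reduce conflict; the accept item [S' → S .] counts as a complete item here).

Augment with S' → S and build the canonical LR(0) collection (I0 = CLOSURE({[S' → . S]}), then GOTO on every symbol after a dot until no new states appear). It has 12 states:
  I0: { [S → . , X y], [S → . a X], [S → . y , S], [S' → . S] }  — shift
  I1: { [S → , . X y], [X → . , y] }  — shift
  I2: { [S' → S .] }  — accept
  I3: { [S → a . X], [X → . , y] }  — shift
  I4: { [S → y . , S] }  — shift
  I5: { [S → . , X y], [S → . a X], [S → . y , S], [S → y , . S] }  — shift
  I6: { [S → y , S .] }  — reduce
  I7: { [X → , . y] }  — shift
  I8: { [S → a X .] }  — reduce
  I9: { [X → , y .] }  — reduce
  I10: { [S → , X . y] }  — shift
  I11: { [S → , X y .] }  — reduce

Every state is either a pure shift/goto state or contains exactly one complete item and nothing to shift — no conflicts. The grammar is LR(0).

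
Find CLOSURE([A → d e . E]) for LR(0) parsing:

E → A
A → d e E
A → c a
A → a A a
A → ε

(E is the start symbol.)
{ [A → . a A a], [A → . c a], [A → . d e E], [A → .], [A → d e . E], [E → . A] }

Start with: [A → d e . E]
  [A → d e . E] has the dot before E: add [E → . A]
  [E → . A] has the dot before A: add [A → . d e E], [A → . c a], [A → . a A a], [A → .]
No further items can be added.

CLOSURE = { [A → . a A a], [A → . c a], [A → . d e E], [A → .], [A → d e . E], [E → . A] }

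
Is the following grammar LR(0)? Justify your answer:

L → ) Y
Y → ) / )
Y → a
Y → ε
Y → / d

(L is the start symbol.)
No. Shift-reduce conflict between [Y → .] and [Y → . ) / )]

Augment with L' → L and build the canonical LR(0) collection (I0 = CLOSURE({[L' → . L]}), then GOTO on every symbol after a dot until no new states appear). It has 10 states:
  I0: { [L → . ) Y], [L' → . L] }  — shift
  I1: { [L → ) . Y], [Y → . ) / )], [Y → . / d], [Y → . a], [Y → .] }  — shift, reduce
  I2: { [L' → L .] }  — accept
  I3: { [Y → ) . / )] }  — shift
  I4: { [Y → / . d] }  — shift
  I5: { [L → ) Y .] }  — reduce
  I6: { [Y → a .] }  — reduce
  I7: { [Y → / d .] }  — reduce
  I8: { [Y → ) / . )] }  — shift
  I9: { [Y → ) / ) .] }  — reduce

Conflict in state I1:
  Shift-reduce conflict between [Y → .] and [Y → . ) / )]
So the grammar is NOT LR(0).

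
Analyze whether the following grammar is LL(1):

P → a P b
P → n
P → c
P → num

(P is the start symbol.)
Yes, the grammar is LL(1).

A grammar is LL(1) if for each non-terminal N with multiple productions, the predict sets of those productions are pairwise disjoint, where PREDICT(N → α) = (FIRST(α) \ {ε}) ∪ (FOLLOW(N) if α ⇒* ε).

For P:
  PREDICT(P → a P b) = { 'a' }
  PREDICT(P → n) = { 'n' }
  PREDICT(P → c) = { 'c' }
  PREDICT(P → num) = { 'num' }

All predict sets are disjoint. The grammar IS LL(1).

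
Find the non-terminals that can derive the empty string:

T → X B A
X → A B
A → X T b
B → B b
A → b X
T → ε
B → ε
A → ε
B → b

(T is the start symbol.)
{ 'A', 'B', 'T', 'X' }

A non-terminal is nullable if it can derive ε (the empty string): either it has an ε-production, or it has a production whose right-hand side consists entirely of nullable non-terminals.

ε-productions: T → ε, B → ε, A → ε
So T, B, A are immediately nullable.
X → A B: every symbol on the right is nullable, so X is nullable too.
Every non-terminal is now nullable.
Nullable = { 'A', 'B', 'T', 'X' }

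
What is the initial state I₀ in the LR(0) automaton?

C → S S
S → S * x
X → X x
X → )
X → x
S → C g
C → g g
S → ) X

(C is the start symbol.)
First, augment the grammar with C' → C
I₀ = CLOSURE({ [C' → . C] }):
  [C' → . C] has the dot before C: add [C → . S S], [C → . g g]
  [C → . S S] has the dot before S: add [S → . S * x], [S → . C g], [S → . ) X]
No further items can be added.

I₀ = { [C → . S S], [C → . g g], [C' → . C], [S → . ) X], [S → . C g], [S → . S * x] }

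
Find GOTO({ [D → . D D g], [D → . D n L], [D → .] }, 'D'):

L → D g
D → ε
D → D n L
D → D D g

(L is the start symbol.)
GOTO(I, 'D') = CLOSURE({ [A → αX.β] : [A → α.Xβ] ∈ I, X = 'D' })

Items with dot before 'D', with the dot advanced:
  [D → . D D g] → [D → D . D g]
  [D → . D n L] → [D → D . n L]
Closure of the advanced items:
  [D → D . D g] has the dot before D: add [D → .], [D → . D n L], [D → . D D g]

GOTO = { [D → . D D g], [D → . D n L], [D → .], [D → D . D g], [D → D . n L] }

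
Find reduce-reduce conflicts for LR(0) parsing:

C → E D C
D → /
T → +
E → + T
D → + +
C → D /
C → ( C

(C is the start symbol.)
A reduce-reduce conflict occurs when an LR(0) state has two complete items [A → α .] and [B → β .] — both call for a reduction, and with no lookahead the parser cannot choose between them.

Augment with C' → C and build the canonical LR(0) collection (I0 = CLOSURE({[C' → . C]}), then GOTO on every symbol after a dot until no new states appear). It has 15 states:
  I0: { [C → . ( C], [C → . D /], [C → . E D C], [C' → . C], [D → . + +], [D → . /], [E → . + T] }  — shift
  I1: { [C → ( . C], [C → . ( C], [C → . D /], [C → . E D C], [D → . + +], [D → . /], [E → . + T] }  — shift
  I2: { [D → + . +], [E → + . T], [T → . +] }  — shift
  I3: { [D → / .] }  — reduce
  I4: { [C' → C .] }  — accept
  I5: { [C → D . /] }  — shift
  I6: { [C → E . D C], [D → . + +], [D → . /] }  — shift
  I7: { [D → + . +] }  — shift
  I8: { [C → . ( C], [C → . D /], [C → . E D C], [C → E D . C], [D → . + +], [D → . /], [E → . + T] }  — shift
  I9: { [C → E D C .] }  — reduce
  I10: { [D → + + .] }  — reduce
  I11: { [C → D / .] }  — reduce
  I12: { [D → + + .], [T → + .] }  — 2 reduces
  I13: { [E → + T .] }  — reduce
  I14: { [C → ( C .] }  — reduce

I12 contains complete items [D → + + .], [T → + .] — reduce-reduce conflict.

Answer: Yes — I12: [D → + + .] vs [T → + .]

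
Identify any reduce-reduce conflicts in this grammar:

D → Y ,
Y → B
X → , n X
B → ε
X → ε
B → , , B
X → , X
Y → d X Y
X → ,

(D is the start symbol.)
A reduce-reduce conflict occurs when an LR(0) state has two complete items [A → α .] and [B → β .] — both call for a reduction, and with no lookahead the parser cannot choose between them.

Augment with D' → D and build the canonical LR(0) collection (I0 = CLOSURE({[D' → . D]}), then GOTO on every symbol after a dot until no new states appear). It has 15 states:
  I0: { [B → . , , B], [B → .], [D → . Y ,], [D' → . D], [Y → . B], [Y → . d X Y] }  — shift, reduce
  I1: { [B → , . , B] }  — shift
  I2: { [Y → B .] }  — reduce
  I3: { [D' → D .] }  — accept
  I4: { [D → Y . ,] }  — shift
  I5: { [X → . , X], [X → . , n X], [X → . ,], [X → .], [Y → d . X Y] }  — shift, reduce
  I6: { [X → , . X], [X → , . n X], [X → , .], [X → . , X], [X → . , n X], [X → . ,], [X → .] }  — shift, 2 reduces
  I7: { [B → . , , B], [B → .], [Y → . B], [Y → . d X Y], [Y → d X . Y] }  — shift, reduce
  I8: { [Y → d X Y .] }  — reduce
  I9: { [X → , X .] }  — reduce
  I10: { [X → , n . X], [X → . , X], [X → . , n X], [X → . ,], [X → .] }  — shift, reduce
  I11: { [X → , n X .] }  — reduce
  I12: { [D → Y , .] }  — reduce
  I13: { [B → , , . B], [B → . , , B], [B → .] }  — shift, reduce
  I14: { [B → , , B .] }  — reduce

I6 contains complete items [X → .], [X → , .] — reduce-reduce conflict.

Answer: Yes — I6: [X → .] vs [X → , .]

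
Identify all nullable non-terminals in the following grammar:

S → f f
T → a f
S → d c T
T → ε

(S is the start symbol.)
{ 'T' }

A non-terminal is nullable if it can derive ε (the empty string): either it has an ε-production, or it has a production whose right-hand side consists entirely of nullable non-terminals.

ε-productions: T → ε
So T is immediately nullable.
No further non-terminal can be added: every production for the remaining non-terminals contains a terminal or a non-nullable non-terminal.
Nullable = { 'T' }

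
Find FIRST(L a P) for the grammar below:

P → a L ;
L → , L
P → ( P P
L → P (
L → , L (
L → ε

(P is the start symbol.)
{ '(', ',', 'a' }

FIRST sets of the non-terminals involved (from the grammar, by fixed-point iteration):
  FIRST(L) = { '(', ',', 'a', ε }

To compute FIRST(L a P), process the symbols left to right:
Symbol L is a non-terminal. Add FIRST(L) \ {ε} = { '(', ',', 'a' }
L is nullable (ε ∈ FIRST(L)), continue to the next symbol.
Symbol a is a terminal. Add 'a' and stop.
FIRST(L a P) = { '(', ',', 'a' }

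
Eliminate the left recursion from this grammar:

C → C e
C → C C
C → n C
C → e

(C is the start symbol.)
C is directly left-recursive. The standard transformation for
  A → A α₁ | ... | A α_m | β₁ | ... | β_n
is
  A  → β₁ A' | ... | β_n A'
  A' → α₁ A' | ... | α_m A' | ε

C → n C becomes C → n C C'
C → e becomes C → e C'
C → C e becomes C' → e C'
C → C C becomes C' → C C'
Add C' → ε

Resulting grammar:
C → n C C'
C → e C'
C' → e C'
C' → C C'
C' → ε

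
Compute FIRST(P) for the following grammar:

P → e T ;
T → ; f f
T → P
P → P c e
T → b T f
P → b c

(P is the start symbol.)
{ 'b', 'e' }

From P → e T ;:
  - e is a terminal: add 'e' and stop
From P → P c e:
  - P is the symbol being defined: contributes nothing new
    P is not nullable, so stop
From P → b c:
  - b is a terminal: add 'b' and stop

Collecting: FIRST(P) = { 'b', 'e' }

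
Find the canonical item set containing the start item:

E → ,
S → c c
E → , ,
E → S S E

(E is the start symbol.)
First, augment the grammar with E' → E
I₀ = CLOSURE({ [E' → . E] }):
  [E' → . E] has the dot before E: add [E → . ,], [E → . , ,], [E → . S S E]
  [E → . S S E] has the dot before S: add [S → . c c]
No further items can be added.

I₀ = { [E → . , ,], [E → . ,], [E → . S S E], [E' → . E], [S → . c c] }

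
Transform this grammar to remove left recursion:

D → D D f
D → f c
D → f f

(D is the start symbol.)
D → f c D'
D → f f D'
D' → D f D'
D' → ε

D is directly left-recursive. The standard transformation for
  A → A α₁ | ... | A α_m | β₁ | ... | β_n
is
  A  → β₁ A' | ... | β_n A'
  A' → α₁ A' | ... | α_m A' | ε

D → f c becomes D → f c D'
D → f f becomes D → f f D'
D → D D f becomes D' → D f D'
Add D' → ε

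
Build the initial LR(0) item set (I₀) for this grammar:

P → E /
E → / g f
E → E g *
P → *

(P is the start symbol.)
First, augment the grammar with P' → P
I₀ = CLOSURE({ [P' → . P] }):
  [P' → . P] has the dot before P: add [P → . E /], [P → . *]
  [P → . E /] has the dot before E: add [E → . / g f], [E → . E g *]
No further items can be added.

I₀ = { [E → . / g f], [E → . E g *], [P → . *], [P → . E /], [P' → . P] }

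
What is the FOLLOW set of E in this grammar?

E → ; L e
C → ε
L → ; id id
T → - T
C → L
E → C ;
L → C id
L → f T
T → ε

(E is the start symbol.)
To compute FOLLOW(E), find every occurrence of E on a right-hand side N → α E β: add FIRST(β) \ {ε}, and if β is empty or nullable also add FOLLOW(N). Iterate to a fixed point.

E is the start symbol, so $ ∈ FOLLOW(E).
E does not occur on any right-hand side.

Taking the union: FOLLOW(E) = { $ }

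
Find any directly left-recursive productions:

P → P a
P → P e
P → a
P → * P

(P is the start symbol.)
Yes, P is left-recursive

P → P a: LEFT RECURSIVE (starts with P)
P → P e: LEFT RECURSIVE (starts with P)
P → a: starts with a
P → * P: starts with '*'

The grammar has direct left recursion on: P.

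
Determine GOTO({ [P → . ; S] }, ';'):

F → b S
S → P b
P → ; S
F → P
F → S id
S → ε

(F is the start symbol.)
{ [P → . ; S], [P → ; . S], [S → . P b], [S → .] }

GOTO(I, ';') = CLOSURE({ [A → αX.β] : [A → α.Xβ] ∈ I, X = ';' })

Items with dot before ';', with the dot advanced:
  [P → . ; S] → [P → ; . S]
Closure of the advanced items:
  [P → ; . S] has the dot before S: add [S → . P b], [S → .]
  [S → . P b] has the dot before P: add [P → . ; S]

GOTO = { [P → . ; S], [P → ; . S], [S → . P b], [S → .] }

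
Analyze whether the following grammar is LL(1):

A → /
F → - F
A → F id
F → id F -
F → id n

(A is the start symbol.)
No. Predict set conflict for F: { 'id' }

Relevant sets:
  FIRST(F) = { '-', 'id' }

For A:
  PREDICT(A → '/') = { '/' }
  PREDICT(A → F id) = { '-', 'id' }
For F:
  PREDICT(F → '-' F) = { '-' }
  PREDICT(F → id F '-') = { 'id' }
  PREDICT(F → id n) = { 'id' }

Conflict found: Predict set conflict for F: { 'id' }
The grammar is NOT LL(1).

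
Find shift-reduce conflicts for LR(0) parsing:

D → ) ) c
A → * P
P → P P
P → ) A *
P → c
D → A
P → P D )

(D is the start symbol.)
A shift-reduce conflict occurs when an LR(0) state has both:
  - a complete (reduce) item [A → α .] (dot at the end), and
  - a shift item [B → β . c γ] (dot before a terminal).

Augment with D' → D and build the canonical LR(0) collection (I0 = CLOSURE({[D' → . D]}), then GOTO on every symbol after a dot until no new states appear). It has 16 states:
  I0: { [A → . * P], [D → . ) ) c], [D → . A], [D' → . D] }  — shift
  I1: { [D → ) . ) c] }  — shift
  I2: { [A → * . P], [P → . ) A *], [P → . P D )], [P → . P P], [P → . c] }  — shift
  I3: { [D → A .] }  — reduce
  I4: { [D' → D .] }  — accept
  I5: { [A → . * P], [P → ) . A *] }  — shift
  I6: { [A → * P .], [A → . * P], [D → . ) ) c], [D → . A], [P → . ) A *], [P → . P D )], [P → . P P], [P → . c], [P → P . D )], [P → P . P] }  — shift, reduce
  I7: { [P → c .] }  — reduce
  I8: { [A → . * P], [D → ) . ) c], [P → ) . A *] }  — shift
  I9: { [P → P D . )] }  — shift
  I10: { [A → . * P], [D → . ) ) c], [D → . A], [P → . ) A *], [P → . P D )], [P → . P P], [P → . c], [P → P . D )], [P → P . P], [P → P P .] }  — shift, reduce
  I11: { [P → P D ) .] }  — reduce
  I12: { [D → ) ) . c] }  — shift
  I13: { [P → ) A . *] }  — shift
  I14: { [P → ) A * .] }  — reduce
  I15: { [D → ) ) c .] }  — reduce

I6 contains reduce item [A → * P .] and shift items [A → . * P], [D → . ) ) c], [P → . ) A *], [P → . c] — shift-reduce conflict.
I10 contains reduce item [P → P P .] and shift items [A → . * P], [D → . ) ) c], [P → . ) A *], [P → . c] — shift-reduce conflict.

Answer: Yes — I6: [A → * P .] vs [A → . * P]; I10: [P → P P .] vs [A → . * P]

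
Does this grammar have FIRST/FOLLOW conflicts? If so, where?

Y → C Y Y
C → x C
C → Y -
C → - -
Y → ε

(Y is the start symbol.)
Yes. Y → C Y Y with FOLLOW(Y) on { '-', 'x' }

A FIRST/FOLLOW conflict occurs when a non-terminal N has a nullable alternative N → β (β ⇒* ε) and another alternative N → α with FIRST(α) ∩ FOLLOW(N) ≠ ∅: on such a lookahead the parser cannot decide between expanding α and letting N vanish via β.

Nullable non-terminals: Y.
FIRST sets used below: FIRST(C) = { '-', 'x' }

Y: nullable alternative(s) Y → ε; FOLLOW(Y) = { $, '-', 'x' }
  Y → C Y Y: FIRST \ {ε} = { '-', 'x' } — overlaps FOLLOW(Y) on { '-', 'x' }: CONFLICT
  Y → ε: FIRST \ {ε} = { } — this is the only nullable alternative, skip

C has no nullable alternative, so no FIRST/FOLLOW check is needed there.

So the grammar has 1 FIRST/FOLLOW conflict (marked CONFLICT above).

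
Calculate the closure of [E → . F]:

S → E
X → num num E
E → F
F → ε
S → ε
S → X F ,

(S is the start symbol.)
{ [E → . F], [F → .] }

Start with: [E → . F]
  [E → . F] has the dot before F: add [F → .]
No further items can be added.

CLOSURE = { [E → . F], [F → .] }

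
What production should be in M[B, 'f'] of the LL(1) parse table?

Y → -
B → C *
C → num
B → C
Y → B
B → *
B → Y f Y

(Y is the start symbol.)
Empty (error entry)

To find M[B, 'f'], we find productions for B where 'f' is in the predict set (PREDICT(N → α) = (FIRST(α) \ {ε}) ∪ (FOLLOW(N) if α ⇒* ε)).

Relevant sets:
  FIRST(C) = { 'num' }
  FIRST(Y) = { '*', '-', 'num' }

B → C *: PREDICT = { 'num' }
B → C: PREDICT = { 'num' }
B → *: PREDICT = { '*' }
B → Y f Y: PREDICT = { '*', '-', 'num' }

M[B, 'f'] is empty (no production applies)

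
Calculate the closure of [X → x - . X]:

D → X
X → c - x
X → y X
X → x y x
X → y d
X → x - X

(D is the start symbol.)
To compute CLOSURE, for each item [A → α.Bβ] where B is a non-terminal, add [B → .γ] for all productions B → γ; repeat for the newly added items until nothing changes.

Start with: [X → x - . X]
  [X → x - . X] has the dot before X: add [X → . c - x], [X → . y X], [X → . x y x], [X → . y d], [X → . x - X]
No further items can be added.

CLOSURE = { [X → . c - x], [X → . x - X], [X → . x y x], [X → . y X], [X → . y d], [X → x - . X] }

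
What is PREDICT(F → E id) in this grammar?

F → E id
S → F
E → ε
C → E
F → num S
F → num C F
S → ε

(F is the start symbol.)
PREDICT(F → E id) = (FIRST(RHS) \ {ε}) ∪ (FOLLOW(F) if ε ∈ FIRST(RHS), i.e. RHS ⇒* ε)
FIRST(E) = { ε }
FIRST(E id) = { 'id' }
ε ∉ FIRST(E id), so FOLLOW(F) is not added.
PREDICT(F → E id) = { 'id' }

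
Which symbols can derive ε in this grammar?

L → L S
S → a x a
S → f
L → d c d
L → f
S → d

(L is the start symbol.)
None

A non-terminal is nullable if it can derive ε (the empty string): either it has an ε-production, or it has a production whose right-hand side consists entirely of nullable non-terminals.

There are no ε-productions, so no non-terminal can derive ε.
No non-terminals are nullable.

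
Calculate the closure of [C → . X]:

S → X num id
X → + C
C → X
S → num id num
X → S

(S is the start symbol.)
To compute CLOSURE, for each item [A → α.Bβ] where B is a non-terminal, add [B → .γ] for all productions B → γ; repeat for the newly added items until nothing changes.

Start with: [C → . X]
  [C → . X] has the dot before X: add [X → . + C], [X → . S]
  [X → . S] has the dot before S: add [S → . X num id], [S → . num id num]
No further items can be added.

CLOSURE = { [C → . X], [S → . X num id], [S → . num id num], [X → . + C], [X → . S] }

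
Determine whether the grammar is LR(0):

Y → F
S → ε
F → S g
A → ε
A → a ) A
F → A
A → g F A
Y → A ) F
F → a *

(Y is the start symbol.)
A grammar is LR(0) if no state in the canonical LR(0) collection has:
  - both a shift item (dot before a terminal) and a complete item (shift-reduce conflict), or
  - two or more complete items (reduce-reduce conflict; the accept item [Y' → Y .] counts as a complete item here).

Augment with Y' → Y and build the canonical LR(0) collection (I0 = CLOSURE({[Y' → . Y]}), then GOTO on every symbol after a dot until no new states appear). It has 17 states:
  I0: { [A → . a ) A], [A → . g F A], [A → .], [F → . A], [F → . S g], [F → . a *], [S → .], [Y → . A ) F], [Y → . F], [Y' → . Y] }  — shift, 2 reduces
  I1: { [F → A .], [Y → A . ) F] }  — shift, reduce
  I2: { [Y → F .] }  — reduce
  I3: { [F → S . g] }  — shift
  I4: { [Y' → Y .] }  — accept
  I5: { [A → a . ) A], [F → a . *] }  — shift
  I6: { [A → . a ) A], [A → . g F A], [A → .], [A → g . F A], [F → . A], [F → . S g], [F → . a *], [S → .] }  — shift, 2 reduces
  I7: { [F → A .] }  — reduce
  I8: { [A → . a ) A], [A → . g F A], [A → .], [A → g F . A] }  — shift, reduce
  I9: { [A → g F A .] }  — reduce
  I10: { [A → a . ) A] }  — shift
  I11: { [A → . a ) A], [A → . g F A], [A → .], [A → a ) . A] }  — shift, reduce
  I12: { [A → a ) A .] }  — reduce
  I13: { [F → a * .] }  — reduce
  I14: { [F → S g .] }  — reduce
  I15: { [A → . a ) A], [A → . g F A], [A → .], [F → . A], [F → . S g], [F → . a *], [S → .], [Y → A ) . F] }  — shift, 2 reduces
  I16: { [Y → A ) F .] }  — reduce

Conflict in state I0:
  Shift-reduce conflict between [A → .] and [A → . a ) A]
So the grammar is NOT LR(0).

Answer: No. Shift-reduce conflict between [A → .] and [A → . a ) A]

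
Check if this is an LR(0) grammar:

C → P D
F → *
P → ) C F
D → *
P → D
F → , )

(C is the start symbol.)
Yes, the grammar is LR(0)

Augment with C' → C and build the canonical LR(0) collection (I0 = CLOSURE({[C' → . C]}), then GOTO on every symbol after a dot until no new states appear). It has 12 states:
  I0: { [C → . P D], [C' → . C], [D → . *], [P → . ) C F], [P → . D] }  — shift
  I1: { [C → . P D], [D → . *], [P → ) . C F], [P → . ) C F], [P → . D] }  — shift
  I2: { [D → * .] }  — reduce
  I3: { [C' → C .] }  — accept
  I4: { [P → D .] }  — reduce
  I5: { [C → P . D], [D → . *] }  — shift
  I6: { [C → P D .] }  — reduce
  I7: { [F → . *], [F → . , )], [P → ) C . F] }  — shift
  I8: { [F → * .] }  — reduce
  I9: { [F → , . )] }  — shift
  I10: { [P → ) C F .] }  — reduce
  I11: { [F → , ) .] }  — reduce

Every state is either a pure shift/goto state or contains exactly one complete item and nothing to shift — no conflicts. The grammar is LR(0).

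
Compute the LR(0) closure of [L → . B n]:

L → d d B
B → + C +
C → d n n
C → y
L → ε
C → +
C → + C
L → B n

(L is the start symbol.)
To compute CLOSURE, for each item [A → α.Bβ] where B is a non-terminal, add [B → .γ] for all productions B → γ; repeat for the newly added items until nothing changes.

Start with: [L → . B n]
  [L → . B n] has the dot before B: add [B → . + C +]
No further items can be added.

CLOSURE = { [B → . + C +], [L → . B n] }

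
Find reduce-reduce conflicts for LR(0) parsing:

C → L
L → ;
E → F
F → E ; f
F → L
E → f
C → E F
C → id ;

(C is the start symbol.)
A reduce-reduce conflict occurs when an LR(0) state has two complete items [A → α .] and [B → β .] — both call for a reduction, and with no lookahead the parser cannot choose between them.

Augment with C' → C and build the canonical LR(0) collection (I0 = CLOSURE({[C' → . C]}), then GOTO on every symbol after a dot until no new states appear). It has 15 states:
  I0: { [C → . E F], [C → . L], [C → . id ;], [C' → . C], [E → . F], [E → . f], [F → . E ; f], [F → . L], [L → . ;] }  — shift
  I1: { [L → ; .] }  — reduce
  I2: { [C' → C .] }  — accept
  I3: { [C → E . F], [E → . F], [E → . f], [F → . E ; f], [F → . L], [F → E . ; f], [L → . ;] }  — shift
  I4: { [E → F .] }  — reduce
  I5: { [C → L .], [F → L .] }  — 2 reduces
  I6: { [E → f .] }  — reduce
  I7: { [C → id . ;] }  — shift
  I8: { [C → id ; .] }  — reduce
  I9: { [F → E ; . f], [L → ; .] }  — shift, reduce
  I10: { [F → E . ; f] }  — shift
  I11: { [C → E F .], [E → F .] }  — 2 reduces
  I12: { [F → L .] }  — reduce
  I13: { [F → E ; . f] }  — shift
  I14: { [F → E ; f .] }  — reduce

I5 contains complete items [C → L .], [F → L .] — reduce-reduce conflict.
I11 contains complete items [C → E F .], [E → F .] — reduce-reduce conflict.

Answer: Yes — I5: [C → L .] vs [F → L .]; I11: [C → E F .] vs [E → F .]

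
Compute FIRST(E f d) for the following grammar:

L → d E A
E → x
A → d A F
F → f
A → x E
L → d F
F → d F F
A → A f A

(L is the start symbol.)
{ 'x' }

FIRST sets of the non-terminals involved (from the grammar, by fixed-point iteration):
  FIRST(E) = { 'x' }

To compute FIRST(E f d), process the symbols left to right:
Symbol E is a non-terminal. Add FIRST(E) \ {ε} = { 'x' }
E is not nullable (ε ∉ FIRST(E)), so stop here.
FIRST(E f d) = { 'x' }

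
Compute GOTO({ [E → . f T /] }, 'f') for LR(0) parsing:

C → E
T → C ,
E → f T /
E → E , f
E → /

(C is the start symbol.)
{ [C → . E], [E → . /], [E → . E , f], [E → . f T /], [E → f . T /], [T → . C ,] }

GOTO(I, 'f') = CLOSURE({ [A → αX.β] : [A → α.Xβ] ∈ I, X = 'f' })

Items with dot before 'f', with the dot advanced:
  [E → . f T /] → [E → f . T /]
Closure of the advanced items:
  [E → f . T /] has the dot before T: add [T → . C ,]
  [T → . C ,] has the dot before C: add [C → . E]
  [C → . E] has the dot before E: add [E → . f T /], [E → . E , f], [E → . /]

GOTO = { [C → . E], [E → . /], [E → . E , f], [E → . f T /], [E → f . T /], [T → . C ,] }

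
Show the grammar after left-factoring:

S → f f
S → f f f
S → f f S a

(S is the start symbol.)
S → f f S'
S' → ε
S' → f
S' → S a

Left-factoring transforms A → αβ₁ | αβ₂ into A → αA' and A' → β₁ | β₂
(α is the longest common prefix among the alternatives). Repeat until
no nonterminal has two alternatives with a common prefix.

Round 1: S has alternatives sharing prefix 'f f'. Introduce S': S → f f S'
  Add: S' → ε
  Add: S' → f
  Add: S' → S a

No remaining common prefixes — done.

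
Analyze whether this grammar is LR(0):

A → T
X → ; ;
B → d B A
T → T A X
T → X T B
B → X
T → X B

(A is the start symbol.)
No. Shift-reduce conflict between [A → T .] and [X → . ; ;]

A grammar is LR(0) if no state in the canonical LR(0) collection has:
  - both a shift item (dot before a terminal) and a complete item (shift-reduce conflict), or
  - two or more complete items (reduce-reduce conflict; the accept item [A' → A .] counts as a complete item here).

Augment with A' → A and build the canonical LR(0) collection (I0 = CLOSURE({[A' → . A]}), then GOTO on every symbol after a dot until no new states appear). It has 16 states:
  I0: { [A → . T], [A' → . A], [T → . T A X], [T → . X B], [T → . X T B], [X → . ; ;] }  — shift
  I1: { [X → ; . ;] }  — shift
  I2: { [A' → A .] }  — accept
  I3: { [A → . T], [A → T .], [T → . T A X], [T → . X B], [T → . X T B], [T → T . A X], [X → . ; ;] }  — shift, reduce
  I4: { [B → . X], [B → . d B A], [T → . T A X], [T → . X B], [T → . X T B], [T → X . B], [T → X . T B], [X → . ; ;] }  — shift
  I5: { [T → X B .] }  — reduce
  I6: { [A → . T], [B → . X], [B → . d B A], [T → . T A X], [T → . X B], [T → . X T B], [T → T . A X], [T → X T . B], [X → . ; ;] }  — shift
  I7: { [B → . X], [B → . d B A], [B → X .], [T → . T A X], [T → . X B], [T → . X T B], [T → X . B], [T → X . T B], [X → . ; ;] }  — shift, reduce
  I8: { [B → . X], [B → . d B A], [B → d . B A], [X → . ; ;] }  — shift
  I9: { [A → . T], [B → d B . A], [T → . T A X], [T → . X B], [T → . X T B], [X → . ; ;] }  — shift
  I10: { [B → X .] }  — reduce
  I11: { [B → d B A .] }  — reduce
  I12: { [T → T A . X], [X → . ; ;] }  — shift
  I13: { [T → X T B .] }  — reduce
  I14: { [T → T A X .] }  — reduce
  I15: { [X → ; ; .] }  — reduce

Conflict in state I3:
  Shift-reduce conflict between [A → T .] and [X → . ; ;]
So the grammar is NOT LR(0).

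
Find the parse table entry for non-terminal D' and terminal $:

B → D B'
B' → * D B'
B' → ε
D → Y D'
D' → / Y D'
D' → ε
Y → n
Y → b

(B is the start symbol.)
D' → ε

To find M[D', $], we find productions for D' where $ is in the predict set (PREDICT(N → α) = (FIRST(α) \ {ε}) ∪ (FOLLOW(N) if α ⇒* ε)).

Relevant sets:
  FOLLOW(D') = { $, '*' }

D' → / Y D': PREDICT = { '/' }
D' → ε: PREDICT = { $, '*' }
  $ is in predict set, so this production goes in M[D', $]

M[D', $] = D' → ε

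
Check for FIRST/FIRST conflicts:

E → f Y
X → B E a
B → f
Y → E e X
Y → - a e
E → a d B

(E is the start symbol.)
A FIRST/FIRST conflict occurs when two productions N → α and N → β for the same non-terminal have FIRST(α) ∩ FIRST(β) ≠ ∅ (with ε ∈ FIRST of a nullable right-hand side, so two nullable alternatives also conflict).

FIRST sets of the non-terminals at (or reachable through a nullable prefix from) the front of some alternative:
  FIRST(E) = { 'a', 'f' }

Productions for E:
  E → f Y: FIRST = { 'f' }
  E → a d B: FIRST = { 'a' }
Productions for Y:
  Y → E e X: FIRST = { 'a', 'f' }
  Y → - a e: FIRST = { '-' }
X, B have only one production, so no FIRST/FIRST conflict is possible there.

All alternatives of each non-terminal have pairwise disjoint FIRST sets.

Answer: No FIRST/FIRST conflicts.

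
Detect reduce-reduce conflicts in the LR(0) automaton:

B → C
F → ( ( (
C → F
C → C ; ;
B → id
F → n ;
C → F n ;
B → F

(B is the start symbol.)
Augment with B' → B and build the canonical LR(0) collection (I0 = CLOSURE({[B' → . B]}), then GOTO on every symbol after a dot until no new states appear). It has 14 states:
  I0: { [B → . C], [B → . F], [B → . id], [B' → . B], [C → . C ; ;], [C → . F n ;], [C → . F], [F → . ( ( (], [F → . n ;] }  — shift
  I1: { [F → ( . ( (] }  — shift
  I2: { [B' → B .] }  — accept
  I3: { [B → C .], [C → C . ; ;] }  — shift, reduce
  I4: { [B → F .], [C → F . n ;], [C → F .] }  — shift, 2 reduces
  I5: { [B → id .] }  — reduce
  I6: { [F → n . ;] }  — shift
  I7: { [F → n ; .] }  — reduce
  I8: { [C → F n . ;] }  — shift
  I9: { [C → F n ; .] }  — reduce
  I10: { [C → C ; . ;] }  — shift
  I11: { [C → C ; ; .] }  — reduce
  I12: { [F → ( ( . (] }  — shift
  I13: { [F → ( ( ( .] }  — reduce

I4 contains complete items [B → F .], [C → F .] — reduce-reduce conflict.

Answer: Yes — I4: [B → F .] vs [C → F .]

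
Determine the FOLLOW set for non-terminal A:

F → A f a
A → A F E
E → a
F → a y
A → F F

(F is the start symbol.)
To compute FOLLOW(A), find every occurrence of A on a right-hand side N → α A β: add FIRST(β) \ {ε}, and if β is empty or nullable also add FOLLOW(N). Iterate to a fixed point.

In F → A f a: A is followed by f a, add FIRST(f a) \ {ε} = { 'f' }
In A → A F E: A is followed by F E, add FIRST(F E) \ {ε} = { 'a' }

Taking the union: FOLLOW(A) = { 'a', 'f' }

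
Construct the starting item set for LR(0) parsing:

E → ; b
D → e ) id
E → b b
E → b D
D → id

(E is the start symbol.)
{ [E → . ; b], [E → . b D], [E → . b b], [E' → . E] }

First, augment the grammar with E' → E
I₀ = CLOSURE({ [E' → . E] }):
  [E' → . E] has the dot before E: add [E → . ; b], [E → . b b], [E → . b D]
No further items can be added.

I₀ = { [E → . ; b], [E → . b D], [E → . b b], [E' → . E] }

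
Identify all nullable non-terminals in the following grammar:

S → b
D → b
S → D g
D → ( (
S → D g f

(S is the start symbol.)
A non-terminal is nullable if it can derive ε (the empty string): either it has an ε-production, or it has a production whose right-hand side consists entirely of nullable non-terminals.

There are no ε-productions, so no non-terminal can derive ε.
No non-terminals are nullable.

Answer: None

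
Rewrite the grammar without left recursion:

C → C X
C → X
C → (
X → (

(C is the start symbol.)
C → X C'
C → ( C'
C' → X C'
C' → ε
X → (

C is directly left-recursive. The standard transformation for
  A → A α₁ | ... | A α_m | β₁ | ... | β_n
is
  A  → β₁ A' | ... | β_n A'
  A' → α₁ A' | ... | α_m A' | ε

C → X becomes C → X C'
C → ( becomes C → ( C'
C → C X becomes C' → X C'
Add C' → ε

Productions for other non-terminals are unchanged:
  X → (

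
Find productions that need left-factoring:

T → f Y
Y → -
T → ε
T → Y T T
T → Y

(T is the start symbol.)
Left-factoring is needed when two productions for the same non-terminal
share a common prefix on the right-hand side.

Productions for T:
  T → f Y
  T → ε
  T → Y T T
  T → Y

Found common prefix 'Y' in productions for T

Answer: Yes, T has productions with common prefix 'Y'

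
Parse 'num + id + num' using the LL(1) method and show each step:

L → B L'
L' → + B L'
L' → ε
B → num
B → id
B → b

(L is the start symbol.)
Stack is shown with the top on the left.

Stack     Input             Action
----------------------------------
L $       num + id + num $  output L → B L'
B L' $    num + id + num $  output B → num
num L' $  num + id + num $  match 'num'
L' $      + id + num $      output L' → + B L'
+ B L' $  + id + num $      match '+'
B L' $    id + num $        output B → id
id L' $   id + num $        match 'id'
L' $      + num $           output L' → + B L'
+ B L' $  + num $           match '+'
B L' $    num $             output B → num
num L' $  num $             match 'num'
L' $      $                 output L' → ε
$         $                 accept

The string is accepted.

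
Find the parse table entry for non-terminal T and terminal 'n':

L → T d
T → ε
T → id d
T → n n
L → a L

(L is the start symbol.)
To find M[T, 'n'], we find productions for T where 'n' is in the predict set (PREDICT(N → α) = (FIRST(α) \ {ε}) ∪ (FOLLOW(N) if α ⇒* ε)).

Relevant sets:
  FOLLOW(T) = { 'd' }

T → ε: PREDICT = { 'd' }
T → id d: PREDICT = { 'id' }
T → n n: PREDICT = { 'n' }
  'n' is in predict set, so this production goes in M[T, 'n']

M[T, 'n'] = T → n n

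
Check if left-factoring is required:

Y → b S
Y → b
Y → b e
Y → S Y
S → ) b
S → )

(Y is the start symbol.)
Left-factoring is needed when two productions for the same non-terminal
share a common prefix on the right-hand side.

Productions for Y:
  Y → b S
  Y → b
  Y → b e
  Y → S Y
Productions for S:
  S → ) b
  S → )

Found common prefix 'b' in productions for Y
Found common prefix ')' in productions for S

Answer: Yes, Y has productions with common prefix 'b'; S has productions with common prefix ')'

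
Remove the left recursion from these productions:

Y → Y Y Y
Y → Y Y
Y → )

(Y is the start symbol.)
Y is directly left-recursive. The standard transformation for
  A → A α₁ | ... | A α_m | β₁ | ... | β_n
is
  A  → β₁ A' | ... | β_n A'
  A' → α₁ A' | ... | α_m A' | ε

Y → ) becomes Y → ) Y'
Y → Y Y Y becomes Y' → Y Y Y'
Y → Y Y becomes Y' → Y Y'
Add Y' → ε

Resulting grammar:
Y → ) Y'
Y' → Y Y Y'
Y' → Y Y'
Y' → ε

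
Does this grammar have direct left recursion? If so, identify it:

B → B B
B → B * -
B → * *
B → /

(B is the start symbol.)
Yes, B is left-recursive

B → B B: LEFT RECURSIVE (starts with B)
B → B * -: LEFT RECURSIVE (starts with B)
B → * *: starts with '*'
B → /: starts with '/'

The grammar has direct left recursion on: B.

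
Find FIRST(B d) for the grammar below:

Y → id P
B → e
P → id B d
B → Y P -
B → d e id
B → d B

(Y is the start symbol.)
{ 'd', 'e', 'id' }

FIRST sets of the non-terminals involved (from the grammar, by fixed-point iteration):
  FIRST(B) = { 'd', 'e', 'id' }

To compute FIRST(B d), process the symbols left to right:
Symbol B is a non-terminal. Add FIRST(B) \ {ε} = { 'd', 'e', 'id' }
B is not nullable (ε ∉ FIRST(B)), so stop here.
FIRST(B d) = { 'd', 'e', 'id' }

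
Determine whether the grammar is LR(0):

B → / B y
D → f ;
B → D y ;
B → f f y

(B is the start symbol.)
Augment with B' → B and build the canonical LR(0) collection (I0 = CLOSURE({[B' → . B]}), then GOTO on every symbol after a dot until no new states appear). It has 12 states:
  I0: { [B → . / B y], [B → . D y ;], [B → . f f y], [B' → . B], [D → . f ;] }  — shift
  I1: { [B → . / B y], [B → . D y ;], [B → . f f y], [B → / . B y], [D → . f ;] }  — shift
  I2: { [B' → B .] }  — accept
  I3: { [B → D . y ;] }  — shift
  I4: { [B → f . f y], [D → f . ;] }  — shift
  I5: { [D → f ; .] }  — reduce
  I6: { [B → f f . y] }  — shift
  I7: { [B → f f y .] }  — reduce
  I8: { [B → D y . ;] }  — shift
  I9: { [B → D y ; .] }  — reduce
  I10: { [B → / B . y] }  — shift
  I11: { [B → / B y .] }  — reduce

Every state is either a pure shift/goto state or contains exactly one complete item and nothing to shift — no conflicts. The grammar is LR(0).

Answer: Yes, the grammar is LR(0)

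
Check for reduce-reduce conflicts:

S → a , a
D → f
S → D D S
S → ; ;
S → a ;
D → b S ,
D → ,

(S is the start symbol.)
A reduce-reduce conflict occurs when an LR(0) state has two complete items [A → α .] and [B → β .] — both call for a reduction, and with no lookahead the parser cannot choose between them.

Augment with S' → S and build the canonical LR(0) collection (I0 = CLOSURE({[S' → . S]}), then GOTO on every symbol after a dot until no new states appear). It has 16 states:
  I0: { [D → . ,], [D → . b S ,], [D → . f], [S → . ; ;], [S → . D D S], [S → . a , a], [S → . a ;], [S' → . S] }  — shift
  I1: { [D → , .] }  — reduce
  I2: { [S → ; . ;] }  — shift
  I3: { [D → . ,], [D → . b S ,], [D → . f], [S → D . D S] }  — shift
  I4: { [S' → S .] }  — accept
  I5: { [S → a . , a], [S → a . ;] }  — shift
  I6: { [D → . ,], [D → . b S ,], [D → . f], [D → b . S ,], [S → . ; ;], [S → . D D S], [S → . a , a], [S → . a ;] }  — shift
  I7: { [D → f .] }  — reduce
  I8: { [D → b S . ,] }  — shift
  I9: { [D → b S , .] }  — reduce
  I10: { [S → a , . a] }  — shift
  I11: { [S → a ; .] }  — reduce
  I12: { [S → a , a .] }  — reduce
  I13: { [D → . ,], [D → . b S ,], [D → . f], [S → . ; ;], [S → . D D S], [S → . a , a], [S → . a ;], [S → D D . S] }  — shift
  I14: { [S → D D S .] }  — reduce
  I15: { [S → ; ; .] }  — reduce

No state contains more than one complete item.

Answer: No reduce-reduce conflicts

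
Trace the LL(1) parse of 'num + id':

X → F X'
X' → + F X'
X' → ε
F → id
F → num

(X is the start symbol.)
Stack is shown with the top on the left.

Stack     Input       Action
----------------------------
X $       num + id $  output X → F X'
F X' $    num + id $  output F → num
num X' $  num + id $  match 'num'
X' $      + id $      output X' → + F X'
+ F X' $  + id $      match '+'
F X' $    id $        output F → id
id X' $   id $        match 'id'
X' $      $           output X' → ε
$         $           accept

The string is accepted.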